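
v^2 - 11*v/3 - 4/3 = (v - 4)*(v + 1/3)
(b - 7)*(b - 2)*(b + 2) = b^3 - 7*b^2 - 4*b + 28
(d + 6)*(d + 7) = d^2 + 13*d + 42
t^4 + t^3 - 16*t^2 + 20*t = t*(t - 2)^2*(t + 5)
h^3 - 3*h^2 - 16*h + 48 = (h - 4)*(h - 3)*(h + 4)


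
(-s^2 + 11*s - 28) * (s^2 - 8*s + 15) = -s^4 + 19*s^3 - 131*s^2 + 389*s - 420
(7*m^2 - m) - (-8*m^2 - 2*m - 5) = 15*m^2 + m + 5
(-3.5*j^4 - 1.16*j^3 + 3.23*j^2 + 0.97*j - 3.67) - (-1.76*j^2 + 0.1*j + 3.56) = -3.5*j^4 - 1.16*j^3 + 4.99*j^2 + 0.87*j - 7.23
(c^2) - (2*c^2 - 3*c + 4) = -c^2 + 3*c - 4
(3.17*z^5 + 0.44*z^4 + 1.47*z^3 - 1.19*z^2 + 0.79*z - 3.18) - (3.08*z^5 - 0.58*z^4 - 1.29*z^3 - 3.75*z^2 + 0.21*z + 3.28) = 0.0899999999999999*z^5 + 1.02*z^4 + 2.76*z^3 + 2.56*z^2 + 0.58*z - 6.46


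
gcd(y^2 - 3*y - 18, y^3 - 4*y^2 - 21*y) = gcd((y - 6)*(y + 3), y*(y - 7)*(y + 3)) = y + 3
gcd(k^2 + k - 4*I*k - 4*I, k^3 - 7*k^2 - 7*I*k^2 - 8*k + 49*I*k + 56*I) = k + 1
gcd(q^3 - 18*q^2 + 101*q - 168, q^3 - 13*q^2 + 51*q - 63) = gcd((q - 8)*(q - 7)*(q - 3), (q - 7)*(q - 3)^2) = q^2 - 10*q + 21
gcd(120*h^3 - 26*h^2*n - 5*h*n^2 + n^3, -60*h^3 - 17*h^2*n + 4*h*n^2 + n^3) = 20*h^2 - h*n - n^2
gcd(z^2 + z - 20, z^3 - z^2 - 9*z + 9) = 1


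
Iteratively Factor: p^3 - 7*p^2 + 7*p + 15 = (p - 3)*(p^2 - 4*p - 5) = (p - 3)*(p + 1)*(p - 5)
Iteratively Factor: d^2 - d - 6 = (d - 3)*(d + 2)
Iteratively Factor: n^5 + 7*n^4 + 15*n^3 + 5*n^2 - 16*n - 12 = (n + 1)*(n^4 + 6*n^3 + 9*n^2 - 4*n - 12) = (n + 1)*(n + 2)*(n^3 + 4*n^2 + n - 6) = (n + 1)*(n + 2)*(n + 3)*(n^2 + n - 2) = (n + 1)*(n + 2)^2*(n + 3)*(n - 1)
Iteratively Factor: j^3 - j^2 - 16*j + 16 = (j - 1)*(j^2 - 16) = (j - 4)*(j - 1)*(j + 4)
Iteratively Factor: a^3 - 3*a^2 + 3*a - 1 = (a - 1)*(a^2 - 2*a + 1) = (a - 1)^2*(a - 1)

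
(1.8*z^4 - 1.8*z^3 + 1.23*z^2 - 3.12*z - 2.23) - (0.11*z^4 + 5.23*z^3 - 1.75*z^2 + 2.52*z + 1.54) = 1.69*z^4 - 7.03*z^3 + 2.98*z^2 - 5.64*z - 3.77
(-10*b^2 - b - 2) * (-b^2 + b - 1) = 10*b^4 - 9*b^3 + 11*b^2 - b + 2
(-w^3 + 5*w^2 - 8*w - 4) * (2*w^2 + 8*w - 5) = -2*w^5 + 2*w^4 + 29*w^3 - 97*w^2 + 8*w + 20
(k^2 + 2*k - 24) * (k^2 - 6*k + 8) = k^4 - 4*k^3 - 28*k^2 + 160*k - 192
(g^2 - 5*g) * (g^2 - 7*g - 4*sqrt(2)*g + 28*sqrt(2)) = g^4 - 12*g^3 - 4*sqrt(2)*g^3 + 35*g^2 + 48*sqrt(2)*g^2 - 140*sqrt(2)*g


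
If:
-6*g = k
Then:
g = -k/6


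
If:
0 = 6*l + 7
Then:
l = -7/6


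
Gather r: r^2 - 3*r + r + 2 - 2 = r^2 - 2*r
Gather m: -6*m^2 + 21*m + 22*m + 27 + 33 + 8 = -6*m^2 + 43*m + 68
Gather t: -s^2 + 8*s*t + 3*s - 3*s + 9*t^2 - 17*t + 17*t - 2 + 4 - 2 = -s^2 + 8*s*t + 9*t^2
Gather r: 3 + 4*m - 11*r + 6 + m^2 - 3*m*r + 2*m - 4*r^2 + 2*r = m^2 + 6*m - 4*r^2 + r*(-3*m - 9) + 9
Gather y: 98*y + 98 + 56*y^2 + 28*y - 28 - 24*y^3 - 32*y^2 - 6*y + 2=-24*y^3 + 24*y^2 + 120*y + 72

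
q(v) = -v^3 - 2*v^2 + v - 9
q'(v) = -3*v^2 - 4*v + 1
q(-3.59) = 7.90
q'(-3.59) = -23.30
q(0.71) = -9.66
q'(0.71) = -3.35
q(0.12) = -8.91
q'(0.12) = 0.48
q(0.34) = -8.93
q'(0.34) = -0.71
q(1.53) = -15.73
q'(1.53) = -12.14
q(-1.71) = -11.56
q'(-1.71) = -0.93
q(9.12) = -924.78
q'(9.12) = -285.00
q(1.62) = -16.88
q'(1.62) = -13.35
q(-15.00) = 2901.00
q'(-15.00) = -614.00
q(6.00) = -291.00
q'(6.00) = -131.00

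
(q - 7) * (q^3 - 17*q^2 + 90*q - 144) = q^4 - 24*q^3 + 209*q^2 - 774*q + 1008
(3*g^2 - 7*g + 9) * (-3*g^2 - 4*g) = -9*g^4 + 9*g^3 + g^2 - 36*g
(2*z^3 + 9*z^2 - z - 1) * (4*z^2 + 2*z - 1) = 8*z^5 + 40*z^4 + 12*z^3 - 15*z^2 - z + 1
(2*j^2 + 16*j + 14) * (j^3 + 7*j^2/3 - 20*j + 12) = 2*j^5 + 62*j^4/3 + 34*j^3/3 - 790*j^2/3 - 88*j + 168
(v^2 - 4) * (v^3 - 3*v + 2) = v^5 - 7*v^3 + 2*v^2 + 12*v - 8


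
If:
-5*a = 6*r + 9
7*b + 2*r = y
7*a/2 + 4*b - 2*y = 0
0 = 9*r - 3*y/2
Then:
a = -612/487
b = -126/487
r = -441/974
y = -1323/487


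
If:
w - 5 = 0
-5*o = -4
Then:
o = 4/5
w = 5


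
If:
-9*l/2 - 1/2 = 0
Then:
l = -1/9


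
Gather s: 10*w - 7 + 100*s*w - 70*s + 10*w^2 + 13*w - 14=s*(100*w - 70) + 10*w^2 + 23*w - 21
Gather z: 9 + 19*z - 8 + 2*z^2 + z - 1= 2*z^2 + 20*z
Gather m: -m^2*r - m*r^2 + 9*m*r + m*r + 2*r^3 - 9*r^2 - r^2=-m^2*r + m*(-r^2 + 10*r) + 2*r^3 - 10*r^2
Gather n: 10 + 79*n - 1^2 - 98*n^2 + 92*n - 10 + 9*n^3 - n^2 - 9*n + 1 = 9*n^3 - 99*n^2 + 162*n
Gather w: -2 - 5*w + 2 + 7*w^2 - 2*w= 7*w^2 - 7*w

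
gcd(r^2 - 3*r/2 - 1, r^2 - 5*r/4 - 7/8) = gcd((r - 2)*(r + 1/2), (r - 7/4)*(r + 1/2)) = r + 1/2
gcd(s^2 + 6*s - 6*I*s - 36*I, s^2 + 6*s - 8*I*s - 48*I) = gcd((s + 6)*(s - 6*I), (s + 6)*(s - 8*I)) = s + 6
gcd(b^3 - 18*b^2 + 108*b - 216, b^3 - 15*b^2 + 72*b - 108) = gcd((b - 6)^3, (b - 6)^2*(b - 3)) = b^2 - 12*b + 36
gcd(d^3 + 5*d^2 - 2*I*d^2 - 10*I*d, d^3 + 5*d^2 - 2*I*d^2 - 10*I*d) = d^3 + d^2*(5 - 2*I) - 10*I*d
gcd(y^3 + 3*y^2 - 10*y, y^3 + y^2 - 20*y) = y^2 + 5*y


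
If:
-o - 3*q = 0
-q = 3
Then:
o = 9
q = -3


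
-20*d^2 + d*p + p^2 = (-4*d + p)*(5*d + p)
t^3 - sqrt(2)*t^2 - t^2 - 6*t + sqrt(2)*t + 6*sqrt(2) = (t - 3)*(t + 2)*(t - sqrt(2))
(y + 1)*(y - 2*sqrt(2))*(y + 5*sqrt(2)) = y^3 + y^2 + 3*sqrt(2)*y^2 - 20*y + 3*sqrt(2)*y - 20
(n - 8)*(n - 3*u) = n^2 - 3*n*u - 8*n + 24*u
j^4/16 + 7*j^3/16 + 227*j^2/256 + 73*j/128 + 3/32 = (j/4 + 1/2)*(j/4 + 1)*(j + 1/4)*(j + 3/4)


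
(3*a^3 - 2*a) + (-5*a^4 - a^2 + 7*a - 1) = -5*a^4 + 3*a^3 - a^2 + 5*a - 1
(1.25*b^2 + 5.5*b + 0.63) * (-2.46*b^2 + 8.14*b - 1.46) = -3.075*b^4 - 3.355*b^3 + 41.3952*b^2 - 2.9018*b - 0.9198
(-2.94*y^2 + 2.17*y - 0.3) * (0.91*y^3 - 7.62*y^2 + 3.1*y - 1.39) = -2.6754*y^5 + 24.3775*y^4 - 25.9224*y^3 + 13.0996*y^2 - 3.9463*y + 0.417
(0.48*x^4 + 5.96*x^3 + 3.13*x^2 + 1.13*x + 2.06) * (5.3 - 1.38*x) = -0.6624*x^5 - 5.6808*x^4 + 27.2686*x^3 + 15.0296*x^2 + 3.1462*x + 10.918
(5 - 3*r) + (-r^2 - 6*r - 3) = -r^2 - 9*r + 2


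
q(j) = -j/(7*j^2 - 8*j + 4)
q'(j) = -j*(8 - 14*j)/(7*j^2 - 8*j + 4)^2 - 1/(7*j^2 - 8*j + 4)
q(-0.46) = 0.05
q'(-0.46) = -0.03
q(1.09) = -0.30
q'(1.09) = 0.33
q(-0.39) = 0.05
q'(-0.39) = -0.04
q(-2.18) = 0.04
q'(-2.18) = 0.01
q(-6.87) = 0.02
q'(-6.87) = 0.00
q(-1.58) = 0.05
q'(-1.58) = 0.01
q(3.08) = -0.07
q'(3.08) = 0.03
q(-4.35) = 0.03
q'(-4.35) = 0.00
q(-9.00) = 0.01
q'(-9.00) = 0.00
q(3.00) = -0.07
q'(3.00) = 0.03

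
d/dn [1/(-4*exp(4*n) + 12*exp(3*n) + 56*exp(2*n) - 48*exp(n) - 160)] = (exp(3*n) - 9*exp(2*n)/4 - 7*exp(n) + 3)*exp(n)/(exp(4*n) - 3*exp(3*n) - 14*exp(2*n) + 12*exp(n) + 40)^2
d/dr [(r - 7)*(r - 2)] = 2*r - 9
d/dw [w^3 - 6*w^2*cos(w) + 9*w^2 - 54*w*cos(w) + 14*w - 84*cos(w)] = 6*w^2*sin(w) + 3*w^2 + 54*w*sin(w) - 12*w*cos(w) + 18*w + 84*sin(w) - 54*cos(w) + 14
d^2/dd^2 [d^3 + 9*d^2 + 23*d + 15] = 6*d + 18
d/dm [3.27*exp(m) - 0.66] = 3.27*exp(m)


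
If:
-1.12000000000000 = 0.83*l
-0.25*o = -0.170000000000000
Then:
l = -1.35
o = 0.68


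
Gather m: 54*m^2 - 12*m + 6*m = 54*m^2 - 6*m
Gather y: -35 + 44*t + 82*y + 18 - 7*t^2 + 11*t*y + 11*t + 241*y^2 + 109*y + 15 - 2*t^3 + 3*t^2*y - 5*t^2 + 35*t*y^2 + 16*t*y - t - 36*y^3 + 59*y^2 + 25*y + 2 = -2*t^3 - 12*t^2 + 54*t - 36*y^3 + y^2*(35*t + 300) + y*(3*t^2 + 27*t + 216)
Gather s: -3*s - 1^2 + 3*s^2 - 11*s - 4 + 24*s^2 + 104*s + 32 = 27*s^2 + 90*s + 27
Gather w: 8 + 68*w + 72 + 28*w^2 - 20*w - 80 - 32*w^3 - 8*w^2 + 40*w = -32*w^3 + 20*w^2 + 88*w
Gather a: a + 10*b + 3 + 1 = a + 10*b + 4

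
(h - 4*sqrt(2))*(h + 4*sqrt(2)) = h^2 - 32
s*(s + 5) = s^2 + 5*s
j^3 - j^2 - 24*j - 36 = (j - 6)*(j + 2)*(j + 3)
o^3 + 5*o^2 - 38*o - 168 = (o - 6)*(o + 4)*(o + 7)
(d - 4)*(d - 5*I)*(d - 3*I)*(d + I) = d^4 - 4*d^3 - 7*I*d^3 - 7*d^2 + 28*I*d^2 + 28*d - 15*I*d + 60*I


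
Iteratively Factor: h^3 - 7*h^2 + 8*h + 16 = (h - 4)*(h^2 - 3*h - 4) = (h - 4)*(h + 1)*(h - 4)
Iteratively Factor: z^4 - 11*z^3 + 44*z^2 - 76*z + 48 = (z - 3)*(z^3 - 8*z^2 + 20*z - 16) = (z - 4)*(z - 3)*(z^2 - 4*z + 4) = (z - 4)*(z - 3)*(z - 2)*(z - 2)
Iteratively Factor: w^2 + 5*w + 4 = (w + 4)*(w + 1)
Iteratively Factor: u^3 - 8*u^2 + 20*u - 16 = (u - 4)*(u^2 - 4*u + 4) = (u - 4)*(u - 2)*(u - 2)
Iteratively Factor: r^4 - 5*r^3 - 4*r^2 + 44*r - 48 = (r - 4)*(r^3 - r^2 - 8*r + 12) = (r - 4)*(r - 2)*(r^2 + r - 6) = (r - 4)*(r - 2)*(r + 3)*(r - 2)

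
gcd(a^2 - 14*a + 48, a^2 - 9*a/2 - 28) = a - 8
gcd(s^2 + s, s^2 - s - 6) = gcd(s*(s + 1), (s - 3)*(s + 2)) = 1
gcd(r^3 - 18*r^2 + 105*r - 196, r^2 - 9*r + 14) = r - 7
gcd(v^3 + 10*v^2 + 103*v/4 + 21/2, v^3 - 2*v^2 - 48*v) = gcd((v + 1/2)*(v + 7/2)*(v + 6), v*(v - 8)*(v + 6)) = v + 6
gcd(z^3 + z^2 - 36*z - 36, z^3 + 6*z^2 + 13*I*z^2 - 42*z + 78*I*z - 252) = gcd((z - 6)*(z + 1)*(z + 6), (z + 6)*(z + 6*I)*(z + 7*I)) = z + 6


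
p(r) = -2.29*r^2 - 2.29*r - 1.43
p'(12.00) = -57.25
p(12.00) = -358.67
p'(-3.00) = 11.45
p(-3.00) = -15.17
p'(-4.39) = 17.82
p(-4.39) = -35.51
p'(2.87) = -15.43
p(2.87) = -26.86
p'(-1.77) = 5.82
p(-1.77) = -4.55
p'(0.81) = -6.00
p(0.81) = -4.79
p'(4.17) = -21.39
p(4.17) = -50.80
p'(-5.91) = 24.78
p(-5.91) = -67.88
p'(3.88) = -20.06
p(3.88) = -44.79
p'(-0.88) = 1.74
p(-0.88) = -1.19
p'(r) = -4.58*r - 2.29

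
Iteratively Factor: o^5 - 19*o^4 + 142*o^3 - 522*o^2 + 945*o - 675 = (o - 3)*(o^4 - 16*o^3 + 94*o^2 - 240*o + 225) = (o - 5)*(o - 3)*(o^3 - 11*o^2 + 39*o - 45) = (o - 5)*(o - 3)^2*(o^2 - 8*o + 15) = (o - 5)*(o - 3)^3*(o - 5)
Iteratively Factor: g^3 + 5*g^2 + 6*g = (g + 2)*(g^2 + 3*g) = (g + 2)*(g + 3)*(g)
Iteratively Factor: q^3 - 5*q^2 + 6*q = (q)*(q^2 - 5*q + 6) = q*(q - 2)*(q - 3)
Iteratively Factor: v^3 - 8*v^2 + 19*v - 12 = (v - 3)*(v^2 - 5*v + 4) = (v - 3)*(v - 1)*(v - 4)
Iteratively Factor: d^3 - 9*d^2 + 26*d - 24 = (d - 2)*(d^2 - 7*d + 12) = (d - 4)*(d - 2)*(d - 3)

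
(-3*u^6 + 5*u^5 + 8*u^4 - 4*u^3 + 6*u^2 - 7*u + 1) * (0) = 0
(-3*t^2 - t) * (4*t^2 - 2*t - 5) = -12*t^4 + 2*t^3 + 17*t^2 + 5*t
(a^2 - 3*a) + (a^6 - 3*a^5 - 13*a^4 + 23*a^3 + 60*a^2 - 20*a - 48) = a^6 - 3*a^5 - 13*a^4 + 23*a^3 + 61*a^2 - 23*a - 48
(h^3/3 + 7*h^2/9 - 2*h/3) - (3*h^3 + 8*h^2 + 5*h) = -8*h^3/3 - 65*h^2/9 - 17*h/3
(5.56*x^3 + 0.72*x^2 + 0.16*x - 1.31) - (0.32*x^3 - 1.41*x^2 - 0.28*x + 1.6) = 5.24*x^3 + 2.13*x^2 + 0.44*x - 2.91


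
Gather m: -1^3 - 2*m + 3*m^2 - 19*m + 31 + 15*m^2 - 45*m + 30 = 18*m^2 - 66*m + 60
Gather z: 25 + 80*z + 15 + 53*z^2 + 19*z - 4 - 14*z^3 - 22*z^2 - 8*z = -14*z^3 + 31*z^2 + 91*z + 36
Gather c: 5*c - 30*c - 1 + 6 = 5 - 25*c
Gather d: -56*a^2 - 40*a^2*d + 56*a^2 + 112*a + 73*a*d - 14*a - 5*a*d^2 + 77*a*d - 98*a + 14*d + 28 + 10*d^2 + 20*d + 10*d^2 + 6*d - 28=d^2*(20 - 5*a) + d*(-40*a^2 + 150*a + 40)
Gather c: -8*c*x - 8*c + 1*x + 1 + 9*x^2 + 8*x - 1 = c*(-8*x - 8) + 9*x^2 + 9*x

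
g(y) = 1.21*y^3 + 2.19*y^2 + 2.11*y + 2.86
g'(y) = 3.63*y^2 + 4.38*y + 2.11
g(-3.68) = -35.55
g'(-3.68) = 35.15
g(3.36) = 80.57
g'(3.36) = 57.81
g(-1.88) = -1.41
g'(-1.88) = 6.71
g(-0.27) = 2.43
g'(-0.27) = 1.19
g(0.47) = 4.46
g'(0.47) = 4.97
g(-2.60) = -9.09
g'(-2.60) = 15.26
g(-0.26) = 2.44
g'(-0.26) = 1.22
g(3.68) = 100.58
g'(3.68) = 67.39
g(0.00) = 2.86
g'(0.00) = 2.11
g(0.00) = 2.86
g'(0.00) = 2.11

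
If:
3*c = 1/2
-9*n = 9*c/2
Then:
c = 1/6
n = -1/12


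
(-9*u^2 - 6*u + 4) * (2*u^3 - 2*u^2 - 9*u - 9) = -18*u^5 + 6*u^4 + 101*u^3 + 127*u^2 + 18*u - 36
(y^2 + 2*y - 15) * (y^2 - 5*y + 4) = y^4 - 3*y^3 - 21*y^2 + 83*y - 60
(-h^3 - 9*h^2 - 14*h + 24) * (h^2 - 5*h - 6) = -h^5 - 4*h^4 + 37*h^3 + 148*h^2 - 36*h - 144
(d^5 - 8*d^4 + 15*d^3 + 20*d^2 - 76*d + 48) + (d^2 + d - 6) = d^5 - 8*d^4 + 15*d^3 + 21*d^2 - 75*d + 42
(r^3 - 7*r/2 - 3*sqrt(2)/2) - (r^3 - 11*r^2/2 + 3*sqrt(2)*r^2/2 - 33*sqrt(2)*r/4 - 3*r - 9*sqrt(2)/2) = -3*sqrt(2)*r^2/2 + 11*r^2/2 - r/2 + 33*sqrt(2)*r/4 + 3*sqrt(2)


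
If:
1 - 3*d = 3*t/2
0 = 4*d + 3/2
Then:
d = -3/8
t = 17/12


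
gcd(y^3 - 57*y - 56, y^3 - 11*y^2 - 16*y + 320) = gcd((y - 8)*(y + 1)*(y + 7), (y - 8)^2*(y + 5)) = y - 8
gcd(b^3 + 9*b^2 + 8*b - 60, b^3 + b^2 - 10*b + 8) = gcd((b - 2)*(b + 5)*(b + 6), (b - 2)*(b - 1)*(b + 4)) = b - 2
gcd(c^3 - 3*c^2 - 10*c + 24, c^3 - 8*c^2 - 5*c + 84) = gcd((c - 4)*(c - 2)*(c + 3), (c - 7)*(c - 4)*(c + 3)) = c^2 - c - 12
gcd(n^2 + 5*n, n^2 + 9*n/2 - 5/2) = n + 5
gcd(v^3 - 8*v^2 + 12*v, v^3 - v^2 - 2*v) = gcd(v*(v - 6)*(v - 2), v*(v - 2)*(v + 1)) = v^2 - 2*v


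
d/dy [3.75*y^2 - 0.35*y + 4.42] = 7.5*y - 0.35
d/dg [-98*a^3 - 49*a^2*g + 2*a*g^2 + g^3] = -49*a^2 + 4*a*g + 3*g^2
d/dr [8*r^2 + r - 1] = 16*r + 1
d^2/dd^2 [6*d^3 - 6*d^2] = 36*d - 12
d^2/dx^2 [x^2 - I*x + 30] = 2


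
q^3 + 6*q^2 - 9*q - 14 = (q - 2)*(q + 1)*(q + 7)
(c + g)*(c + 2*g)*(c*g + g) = c^3*g + 3*c^2*g^2 + c^2*g + 2*c*g^3 + 3*c*g^2 + 2*g^3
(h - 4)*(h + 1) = h^2 - 3*h - 4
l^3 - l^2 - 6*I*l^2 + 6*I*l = l*(l - 1)*(l - 6*I)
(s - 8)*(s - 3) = s^2 - 11*s + 24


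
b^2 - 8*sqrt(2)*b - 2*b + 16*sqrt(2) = (b - 2)*(b - 8*sqrt(2))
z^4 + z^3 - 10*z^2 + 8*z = z*(z - 2)*(z - 1)*(z + 4)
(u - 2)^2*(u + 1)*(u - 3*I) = u^4 - 3*u^3 - 3*I*u^3 + 9*I*u^2 + 4*u - 12*I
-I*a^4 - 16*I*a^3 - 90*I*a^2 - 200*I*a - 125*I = (a + 5)^3*(-I*a - I)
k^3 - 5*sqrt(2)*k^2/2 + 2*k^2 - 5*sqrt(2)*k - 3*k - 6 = (k + 2)*(k - 3*sqrt(2))*(k + sqrt(2)/2)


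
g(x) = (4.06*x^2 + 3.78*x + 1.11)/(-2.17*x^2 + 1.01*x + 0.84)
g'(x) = (4.34*x - 1.01)*(4.06*x^2 + 3.78*x + 1.11)/(-2.17*x^2 + 1.01*x + 0.84)^2 + (8.12*x + 3.78)/(-2.17*x^2 + 1.01*x + 0.84)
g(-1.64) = -0.88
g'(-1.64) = 0.36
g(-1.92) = -0.97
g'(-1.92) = 0.30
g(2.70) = -3.34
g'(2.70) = 0.82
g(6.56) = -2.34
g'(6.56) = 0.08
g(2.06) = -4.15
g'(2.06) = 1.98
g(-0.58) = -0.60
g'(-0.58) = -2.46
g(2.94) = -3.17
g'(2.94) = 0.64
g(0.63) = 8.30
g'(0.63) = 37.72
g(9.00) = -2.19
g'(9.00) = 0.04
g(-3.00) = -1.21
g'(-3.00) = 0.17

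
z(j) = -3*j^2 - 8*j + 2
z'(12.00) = -80.00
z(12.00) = -526.00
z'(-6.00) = 28.00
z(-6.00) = -58.00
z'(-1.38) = 0.28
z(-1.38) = 7.33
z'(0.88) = -13.28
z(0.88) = -7.36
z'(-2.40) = 6.40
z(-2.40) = 3.92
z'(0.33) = -9.98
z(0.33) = -0.97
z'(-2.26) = 5.56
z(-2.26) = 4.76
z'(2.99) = -25.94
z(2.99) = -48.74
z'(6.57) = -47.42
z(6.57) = -180.05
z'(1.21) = -15.26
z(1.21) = -12.07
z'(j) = -6*j - 8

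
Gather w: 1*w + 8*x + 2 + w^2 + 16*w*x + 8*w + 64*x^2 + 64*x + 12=w^2 + w*(16*x + 9) + 64*x^2 + 72*x + 14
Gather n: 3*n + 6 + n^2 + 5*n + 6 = n^2 + 8*n + 12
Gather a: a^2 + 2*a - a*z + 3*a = a^2 + a*(5 - z)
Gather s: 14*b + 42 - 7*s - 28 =14*b - 7*s + 14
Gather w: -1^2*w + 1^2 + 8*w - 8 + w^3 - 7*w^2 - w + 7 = w^3 - 7*w^2 + 6*w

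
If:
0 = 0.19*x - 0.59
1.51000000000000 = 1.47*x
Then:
No Solution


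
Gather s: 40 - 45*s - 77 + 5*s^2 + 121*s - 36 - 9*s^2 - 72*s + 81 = -4*s^2 + 4*s + 8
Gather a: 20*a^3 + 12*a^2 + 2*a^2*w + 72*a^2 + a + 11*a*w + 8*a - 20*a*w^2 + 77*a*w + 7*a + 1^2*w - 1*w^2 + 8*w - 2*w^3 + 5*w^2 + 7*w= 20*a^3 + a^2*(2*w + 84) + a*(-20*w^2 + 88*w + 16) - 2*w^3 + 4*w^2 + 16*w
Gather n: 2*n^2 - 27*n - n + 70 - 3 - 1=2*n^2 - 28*n + 66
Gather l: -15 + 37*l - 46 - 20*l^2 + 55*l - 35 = -20*l^2 + 92*l - 96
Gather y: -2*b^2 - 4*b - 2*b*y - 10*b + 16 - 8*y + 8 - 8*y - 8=-2*b^2 - 14*b + y*(-2*b - 16) + 16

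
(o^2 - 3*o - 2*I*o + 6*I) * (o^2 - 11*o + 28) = o^4 - 14*o^3 - 2*I*o^3 + 61*o^2 + 28*I*o^2 - 84*o - 122*I*o + 168*I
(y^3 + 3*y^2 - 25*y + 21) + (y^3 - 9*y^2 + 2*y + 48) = 2*y^3 - 6*y^2 - 23*y + 69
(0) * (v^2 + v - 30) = 0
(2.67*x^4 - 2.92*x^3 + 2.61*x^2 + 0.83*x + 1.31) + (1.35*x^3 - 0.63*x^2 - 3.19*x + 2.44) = 2.67*x^4 - 1.57*x^3 + 1.98*x^2 - 2.36*x + 3.75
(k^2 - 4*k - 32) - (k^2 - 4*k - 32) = 0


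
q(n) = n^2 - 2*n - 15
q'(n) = 2*n - 2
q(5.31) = 2.58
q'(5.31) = 8.62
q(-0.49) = -13.78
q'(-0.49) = -2.98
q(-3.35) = 2.92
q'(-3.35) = -8.70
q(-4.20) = 11.04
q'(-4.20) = -10.40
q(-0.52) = -13.69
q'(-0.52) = -3.04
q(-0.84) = -12.61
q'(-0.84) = -3.68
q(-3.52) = 4.43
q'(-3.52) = -9.04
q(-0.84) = -12.61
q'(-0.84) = -3.68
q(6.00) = 9.00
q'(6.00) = 10.00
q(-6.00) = 33.00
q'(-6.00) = -14.00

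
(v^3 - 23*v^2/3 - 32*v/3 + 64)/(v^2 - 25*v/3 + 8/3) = (3*v^2 + v - 24)/(3*v - 1)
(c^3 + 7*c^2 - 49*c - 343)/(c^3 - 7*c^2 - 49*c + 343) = (c + 7)/(c - 7)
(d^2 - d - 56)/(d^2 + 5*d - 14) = (d - 8)/(d - 2)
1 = 1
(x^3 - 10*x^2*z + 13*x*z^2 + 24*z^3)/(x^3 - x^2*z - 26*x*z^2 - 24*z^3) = (x^2 - 11*x*z + 24*z^2)/(x^2 - 2*x*z - 24*z^2)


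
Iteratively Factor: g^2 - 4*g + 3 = (g - 3)*(g - 1)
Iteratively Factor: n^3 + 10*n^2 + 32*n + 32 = (n + 4)*(n^2 + 6*n + 8) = (n + 2)*(n + 4)*(n + 4)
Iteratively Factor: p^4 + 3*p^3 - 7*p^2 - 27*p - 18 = (p - 3)*(p^3 + 6*p^2 + 11*p + 6) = (p - 3)*(p + 2)*(p^2 + 4*p + 3) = (p - 3)*(p + 1)*(p + 2)*(p + 3)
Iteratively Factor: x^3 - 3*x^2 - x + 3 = (x - 3)*(x^2 - 1) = (x - 3)*(x + 1)*(x - 1)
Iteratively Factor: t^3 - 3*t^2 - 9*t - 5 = (t - 5)*(t^2 + 2*t + 1) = (t - 5)*(t + 1)*(t + 1)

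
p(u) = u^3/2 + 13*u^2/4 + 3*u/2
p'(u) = 3*u^2/2 + 13*u/2 + 3/2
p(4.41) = 112.70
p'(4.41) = 59.34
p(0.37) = 1.03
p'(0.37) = 4.11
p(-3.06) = 11.52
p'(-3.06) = -4.34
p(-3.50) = 13.12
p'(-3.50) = -2.88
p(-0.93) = 1.01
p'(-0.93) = -3.25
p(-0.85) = 0.77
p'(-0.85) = -2.94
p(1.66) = 13.73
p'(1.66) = 16.42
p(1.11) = 6.35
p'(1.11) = 10.56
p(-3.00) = 11.25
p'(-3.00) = -4.50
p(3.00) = 47.25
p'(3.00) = 34.50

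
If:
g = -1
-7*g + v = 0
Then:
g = -1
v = -7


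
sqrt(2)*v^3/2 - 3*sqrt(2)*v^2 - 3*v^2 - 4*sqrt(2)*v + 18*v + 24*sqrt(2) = (v - 6)*(v - 4*sqrt(2))*(sqrt(2)*v/2 + 1)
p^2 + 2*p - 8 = (p - 2)*(p + 4)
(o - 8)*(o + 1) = o^2 - 7*o - 8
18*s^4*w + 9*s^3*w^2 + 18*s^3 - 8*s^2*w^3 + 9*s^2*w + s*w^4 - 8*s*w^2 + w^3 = (-6*s + w)*(-3*s + w)*(s + w)*(s*w + 1)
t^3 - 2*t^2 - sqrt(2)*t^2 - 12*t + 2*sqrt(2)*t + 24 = (t - 2)*(t - 3*sqrt(2))*(t + 2*sqrt(2))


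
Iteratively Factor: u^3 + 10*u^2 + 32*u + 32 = (u + 4)*(u^2 + 6*u + 8) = (u + 2)*(u + 4)*(u + 4)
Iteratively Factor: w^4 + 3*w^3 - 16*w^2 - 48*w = (w - 4)*(w^3 + 7*w^2 + 12*w) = (w - 4)*(w + 4)*(w^2 + 3*w) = w*(w - 4)*(w + 4)*(w + 3)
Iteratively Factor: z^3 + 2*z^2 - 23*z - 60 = (z + 3)*(z^2 - z - 20) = (z + 3)*(z + 4)*(z - 5)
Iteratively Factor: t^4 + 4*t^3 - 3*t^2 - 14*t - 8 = (t - 2)*(t^3 + 6*t^2 + 9*t + 4) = (t - 2)*(t + 1)*(t^2 + 5*t + 4) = (t - 2)*(t + 1)*(t + 4)*(t + 1)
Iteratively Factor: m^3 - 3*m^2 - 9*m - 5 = (m - 5)*(m^2 + 2*m + 1) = (m - 5)*(m + 1)*(m + 1)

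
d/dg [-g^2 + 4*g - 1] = 4 - 2*g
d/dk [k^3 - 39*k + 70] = 3*k^2 - 39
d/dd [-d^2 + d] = 1 - 2*d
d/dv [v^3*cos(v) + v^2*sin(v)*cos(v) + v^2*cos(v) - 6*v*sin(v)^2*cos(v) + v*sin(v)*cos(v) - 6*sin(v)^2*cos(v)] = -v^3*sin(v) - v^2*sin(v) + 3*v^2*cos(v) + v^2*cos(2*v) + 3*v*sin(v)/2 - 9*v*sin(3*v)/2 + sqrt(2)*v*sin(2*v + pi/4) + 2*v*cos(v) + 3*sin(v)/2 + sin(2*v)/2 - 9*sin(3*v)/2 - 3*cos(v)/2 + 3*cos(3*v)/2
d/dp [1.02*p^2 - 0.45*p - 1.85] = 2.04*p - 0.45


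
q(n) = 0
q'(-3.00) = 0.00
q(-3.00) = 0.00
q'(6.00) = 0.00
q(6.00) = 0.00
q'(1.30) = 0.00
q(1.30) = 0.00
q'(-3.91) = 0.00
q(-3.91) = 0.00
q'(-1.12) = 0.00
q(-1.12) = 0.00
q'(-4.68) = 0.00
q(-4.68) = 0.00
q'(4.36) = 0.00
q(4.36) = 0.00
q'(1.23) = 0.00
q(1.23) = 0.00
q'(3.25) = 0.00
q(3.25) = 0.00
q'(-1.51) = 0.00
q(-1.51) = 0.00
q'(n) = 0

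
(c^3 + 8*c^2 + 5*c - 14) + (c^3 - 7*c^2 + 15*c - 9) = 2*c^3 + c^2 + 20*c - 23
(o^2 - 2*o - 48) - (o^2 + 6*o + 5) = -8*o - 53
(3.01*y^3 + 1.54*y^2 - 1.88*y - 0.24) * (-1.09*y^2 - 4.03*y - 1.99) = -3.2809*y^5 - 13.8089*y^4 - 10.1469*y^3 + 4.7734*y^2 + 4.7084*y + 0.4776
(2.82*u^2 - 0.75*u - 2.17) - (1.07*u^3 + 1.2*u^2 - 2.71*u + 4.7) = -1.07*u^3 + 1.62*u^2 + 1.96*u - 6.87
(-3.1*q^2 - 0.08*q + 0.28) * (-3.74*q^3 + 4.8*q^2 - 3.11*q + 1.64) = 11.594*q^5 - 14.5808*q^4 + 8.2098*q^3 - 3.4912*q^2 - 1.002*q + 0.4592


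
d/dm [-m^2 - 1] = -2*m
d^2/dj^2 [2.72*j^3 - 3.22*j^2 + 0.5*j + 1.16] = 16.32*j - 6.44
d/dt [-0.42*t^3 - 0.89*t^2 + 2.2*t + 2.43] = -1.26*t^2 - 1.78*t + 2.2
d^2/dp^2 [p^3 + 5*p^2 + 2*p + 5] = 6*p + 10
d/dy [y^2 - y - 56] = 2*y - 1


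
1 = 1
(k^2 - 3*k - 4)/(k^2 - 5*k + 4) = (k + 1)/(k - 1)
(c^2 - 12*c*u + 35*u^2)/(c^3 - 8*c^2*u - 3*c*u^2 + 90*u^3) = (-c + 7*u)/(-c^2 + 3*c*u + 18*u^2)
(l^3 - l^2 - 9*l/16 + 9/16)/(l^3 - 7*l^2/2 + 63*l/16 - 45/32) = 2*(4*l^2 - l - 3)/(8*l^2 - 22*l + 15)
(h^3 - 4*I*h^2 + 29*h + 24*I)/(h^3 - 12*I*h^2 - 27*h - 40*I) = (h + 3*I)/(h - 5*I)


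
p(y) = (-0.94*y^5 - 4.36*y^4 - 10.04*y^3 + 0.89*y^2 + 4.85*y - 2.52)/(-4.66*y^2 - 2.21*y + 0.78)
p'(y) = (9.32*y + 2.21)*(-0.94*y^5 - 4.36*y^4 - 10.04*y^3 + 0.89*y^2 + 4.85*y - 2.52)/(-4.66*y^2 - 2.21*y + 0.78)^2 + (-4.7*y^4 - 17.44*y^3 - 30.12*y^2 + 1.78*y + 4.85)/(-4.66*y^2 - 2.21*y + 0.78)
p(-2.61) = -3.21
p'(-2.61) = 1.67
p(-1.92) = -2.29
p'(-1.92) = 1.17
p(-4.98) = -13.81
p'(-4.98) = 8.46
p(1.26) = 3.09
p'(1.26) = 4.72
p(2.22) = 9.37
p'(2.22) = 8.49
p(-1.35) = -1.48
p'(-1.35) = 2.08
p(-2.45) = -2.96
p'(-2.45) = 1.47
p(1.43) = 3.94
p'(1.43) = 5.34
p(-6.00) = -24.90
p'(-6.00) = 13.51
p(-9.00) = -95.98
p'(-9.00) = 35.69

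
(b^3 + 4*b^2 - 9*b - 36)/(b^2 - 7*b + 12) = (b^2 + 7*b + 12)/(b - 4)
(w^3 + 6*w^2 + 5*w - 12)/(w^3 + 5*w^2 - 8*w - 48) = (w^2 + 2*w - 3)/(w^2 + w - 12)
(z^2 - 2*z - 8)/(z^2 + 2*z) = (z - 4)/z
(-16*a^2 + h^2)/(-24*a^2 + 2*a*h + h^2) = (4*a + h)/(6*a + h)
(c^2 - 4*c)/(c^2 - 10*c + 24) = c/(c - 6)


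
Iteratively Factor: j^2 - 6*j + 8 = (j - 2)*(j - 4)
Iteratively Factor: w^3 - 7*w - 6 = (w + 2)*(w^2 - 2*w - 3) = (w - 3)*(w + 2)*(w + 1)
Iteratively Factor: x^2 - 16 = (x - 4)*(x + 4)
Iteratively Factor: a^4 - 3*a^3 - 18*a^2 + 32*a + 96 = (a + 2)*(a^3 - 5*a^2 - 8*a + 48) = (a + 2)*(a + 3)*(a^2 - 8*a + 16) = (a - 4)*(a + 2)*(a + 3)*(a - 4)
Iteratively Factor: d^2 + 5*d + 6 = (d + 3)*(d + 2)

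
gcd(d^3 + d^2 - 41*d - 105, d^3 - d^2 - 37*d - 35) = d^2 - 2*d - 35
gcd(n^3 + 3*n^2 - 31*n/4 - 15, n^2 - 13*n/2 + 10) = n - 5/2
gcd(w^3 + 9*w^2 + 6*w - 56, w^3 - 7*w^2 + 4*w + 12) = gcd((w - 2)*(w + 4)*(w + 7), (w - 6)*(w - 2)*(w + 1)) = w - 2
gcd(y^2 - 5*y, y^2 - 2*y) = y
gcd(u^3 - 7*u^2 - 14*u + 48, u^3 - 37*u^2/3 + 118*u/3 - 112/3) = u^2 - 10*u + 16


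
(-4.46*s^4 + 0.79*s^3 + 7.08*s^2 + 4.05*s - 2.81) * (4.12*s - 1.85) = -18.3752*s^5 + 11.5058*s^4 + 27.7081*s^3 + 3.588*s^2 - 19.0697*s + 5.1985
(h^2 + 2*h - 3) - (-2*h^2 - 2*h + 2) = 3*h^2 + 4*h - 5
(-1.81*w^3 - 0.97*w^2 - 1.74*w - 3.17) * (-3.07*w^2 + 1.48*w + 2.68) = 5.5567*w^5 + 0.2991*w^4 - 0.9446*w^3 + 4.5571*w^2 - 9.3548*w - 8.4956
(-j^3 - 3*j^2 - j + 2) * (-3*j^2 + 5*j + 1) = 3*j^5 + 4*j^4 - 13*j^3 - 14*j^2 + 9*j + 2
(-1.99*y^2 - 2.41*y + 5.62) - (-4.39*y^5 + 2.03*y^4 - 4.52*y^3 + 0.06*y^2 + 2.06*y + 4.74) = 4.39*y^5 - 2.03*y^4 + 4.52*y^3 - 2.05*y^2 - 4.47*y + 0.88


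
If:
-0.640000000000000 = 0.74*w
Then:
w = -0.86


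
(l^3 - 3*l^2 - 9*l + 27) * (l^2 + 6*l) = l^5 + 3*l^4 - 27*l^3 - 27*l^2 + 162*l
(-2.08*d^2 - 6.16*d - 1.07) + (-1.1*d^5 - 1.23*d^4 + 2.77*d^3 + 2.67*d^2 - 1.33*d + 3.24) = -1.1*d^5 - 1.23*d^4 + 2.77*d^3 + 0.59*d^2 - 7.49*d + 2.17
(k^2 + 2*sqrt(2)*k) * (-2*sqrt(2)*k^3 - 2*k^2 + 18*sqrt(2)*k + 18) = -2*sqrt(2)*k^5 - 10*k^4 + 14*sqrt(2)*k^3 + 90*k^2 + 36*sqrt(2)*k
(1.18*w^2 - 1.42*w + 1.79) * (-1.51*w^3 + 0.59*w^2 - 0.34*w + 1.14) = -1.7818*w^5 + 2.8404*w^4 - 3.9419*w^3 + 2.8841*w^2 - 2.2274*w + 2.0406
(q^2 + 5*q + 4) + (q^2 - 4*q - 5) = 2*q^2 + q - 1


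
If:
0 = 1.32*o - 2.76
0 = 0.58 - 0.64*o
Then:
No Solution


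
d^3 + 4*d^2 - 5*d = d*(d - 1)*(d + 5)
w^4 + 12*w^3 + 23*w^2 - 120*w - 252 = (w - 3)*(w + 2)*(w + 6)*(w + 7)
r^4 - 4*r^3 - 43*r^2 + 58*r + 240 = (r - 8)*(r - 3)*(r + 2)*(r + 5)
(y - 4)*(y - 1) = y^2 - 5*y + 4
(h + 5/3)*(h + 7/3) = h^2 + 4*h + 35/9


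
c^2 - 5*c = c*(c - 5)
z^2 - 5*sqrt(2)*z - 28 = (z - 7*sqrt(2))*(z + 2*sqrt(2))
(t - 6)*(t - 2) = t^2 - 8*t + 12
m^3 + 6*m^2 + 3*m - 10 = (m - 1)*(m + 2)*(m + 5)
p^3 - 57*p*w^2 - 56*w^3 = (p - 8*w)*(p + w)*(p + 7*w)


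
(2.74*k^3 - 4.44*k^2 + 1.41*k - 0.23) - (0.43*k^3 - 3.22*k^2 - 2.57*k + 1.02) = 2.31*k^3 - 1.22*k^2 + 3.98*k - 1.25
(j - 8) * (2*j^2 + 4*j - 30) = 2*j^3 - 12*j^2 - 62*j + 240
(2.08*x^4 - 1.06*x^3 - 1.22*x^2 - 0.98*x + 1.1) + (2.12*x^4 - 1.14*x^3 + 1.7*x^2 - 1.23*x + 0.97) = 4.2*x^4 - 2.2*x^3 + 0.48*x^2 - 2.21*x + 2.07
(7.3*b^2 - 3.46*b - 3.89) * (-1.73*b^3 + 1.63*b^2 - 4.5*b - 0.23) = -12.629*b^5 + 17.8848*b^4 - 31.7601*b^3 + 7.5503*b^2 + 18.3008*b + 0.8947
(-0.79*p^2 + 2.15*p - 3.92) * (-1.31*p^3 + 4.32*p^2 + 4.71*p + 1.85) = 1.0349*p^5 - 6.2293*p^4 + 10.7023*p^3 - 8.2694*p^2 - 14.4857*p - 7.252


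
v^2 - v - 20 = (v - 5)*(v + 4)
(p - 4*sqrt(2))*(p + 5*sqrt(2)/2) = p^2 - 3*sqrt(2)*p/2 - 20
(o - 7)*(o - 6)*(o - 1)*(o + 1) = o^4 - 13*o^3 + 41*o^2 + 13*o - 42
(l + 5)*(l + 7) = l^2 + 12*l + 35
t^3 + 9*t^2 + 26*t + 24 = (t + 2)*(t + 3)*(t + 4)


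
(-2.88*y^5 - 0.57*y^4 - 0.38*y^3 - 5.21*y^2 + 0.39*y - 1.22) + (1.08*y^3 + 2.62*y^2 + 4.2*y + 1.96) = -2.88*y^5 - 0.57*y^4 + 0.7*y^3 - 2.59*y^2 + 4.59*y + 0.74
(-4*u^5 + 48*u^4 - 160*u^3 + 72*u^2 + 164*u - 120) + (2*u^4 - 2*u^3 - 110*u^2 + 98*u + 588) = -4*u^5 + 50*u^4 - 162*u^3 - 38*u^2 + 262*u + 468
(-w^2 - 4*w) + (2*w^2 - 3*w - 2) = w^2 - 7*w - 2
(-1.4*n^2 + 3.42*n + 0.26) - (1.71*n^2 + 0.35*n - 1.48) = -3.11*n^2 + 3.07*n + 1.74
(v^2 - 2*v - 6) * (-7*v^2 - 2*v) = -7*v^4 + 12*v^3 + 46*v^2 + 12*v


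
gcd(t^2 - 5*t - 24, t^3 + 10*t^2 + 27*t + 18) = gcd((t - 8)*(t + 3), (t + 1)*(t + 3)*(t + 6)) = t + 3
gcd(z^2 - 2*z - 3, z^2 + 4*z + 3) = z + 1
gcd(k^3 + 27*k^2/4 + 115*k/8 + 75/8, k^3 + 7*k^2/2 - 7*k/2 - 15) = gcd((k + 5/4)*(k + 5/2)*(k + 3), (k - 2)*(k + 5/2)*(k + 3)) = k^2 + 11*k/2 + 15/2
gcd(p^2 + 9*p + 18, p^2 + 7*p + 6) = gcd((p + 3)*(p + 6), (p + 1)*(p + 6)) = p + 6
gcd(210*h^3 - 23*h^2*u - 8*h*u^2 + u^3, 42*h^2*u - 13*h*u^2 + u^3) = 42*h^2 - 13*h*u + u^2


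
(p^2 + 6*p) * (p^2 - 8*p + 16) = p^4 - 2*p^3 - 32*p^2 + 96*p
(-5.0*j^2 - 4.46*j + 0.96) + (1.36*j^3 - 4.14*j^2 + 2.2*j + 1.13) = 1.36*j^3 - 9.14*j^2 - 2.26*j + 2.09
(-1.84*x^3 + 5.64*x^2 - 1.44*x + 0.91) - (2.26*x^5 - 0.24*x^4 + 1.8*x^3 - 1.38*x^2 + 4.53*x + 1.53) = -2.26*x^5 + 0.24*x^4 - 3.64*x^3 + 7.02*x^2 - 5.97*x - 0.62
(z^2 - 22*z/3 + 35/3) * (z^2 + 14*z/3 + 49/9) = z^4 - 8*z^3/3 - 154*z^2/9 + 392*z/27 + 1715/27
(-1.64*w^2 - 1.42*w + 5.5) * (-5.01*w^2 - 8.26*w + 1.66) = 8.2164*w^4 + 20.6606*w^3 - 18.5482*w^2 - 47.7872*w + 9.13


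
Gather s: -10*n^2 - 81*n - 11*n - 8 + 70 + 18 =-10*n^2 - 92*n + 80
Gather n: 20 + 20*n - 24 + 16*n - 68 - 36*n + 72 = 0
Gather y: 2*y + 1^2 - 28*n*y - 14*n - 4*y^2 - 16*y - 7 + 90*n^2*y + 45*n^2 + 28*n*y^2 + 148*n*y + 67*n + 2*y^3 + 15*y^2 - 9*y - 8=45*n^2 + 53*n + 2*y^3 + y^2*(28*n + 11) + y*(90*n^2 + 120*n - 23) - 14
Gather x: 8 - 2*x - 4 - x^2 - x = -x^2 - 3*x + 4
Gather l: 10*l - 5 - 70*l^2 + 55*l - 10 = -70*l^2 + 65*l - 15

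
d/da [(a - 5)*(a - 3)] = 2*a - 8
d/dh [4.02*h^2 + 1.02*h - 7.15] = 8.04*h + 1.02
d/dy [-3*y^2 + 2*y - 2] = 2 - 6*y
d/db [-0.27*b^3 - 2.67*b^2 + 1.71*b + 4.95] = -0.81*b^2 - 5.34*b + 1.71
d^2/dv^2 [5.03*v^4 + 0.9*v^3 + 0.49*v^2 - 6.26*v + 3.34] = 60.36*v^2 + 5.4*v + 0.98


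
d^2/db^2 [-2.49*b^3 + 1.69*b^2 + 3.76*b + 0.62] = 3.38 - 14.94*b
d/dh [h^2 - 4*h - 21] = 2*h - 4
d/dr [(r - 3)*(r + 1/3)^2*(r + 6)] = 4*r^3 + 11*r^2 - 286*r/9 - 35/3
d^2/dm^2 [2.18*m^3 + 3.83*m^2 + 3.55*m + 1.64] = 13.08*m + 7.66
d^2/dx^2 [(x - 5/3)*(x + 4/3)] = 2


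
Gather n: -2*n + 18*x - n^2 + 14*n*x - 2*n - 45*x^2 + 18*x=-n^2 + n*(14*x - 4) - 45*x^2 + 36*x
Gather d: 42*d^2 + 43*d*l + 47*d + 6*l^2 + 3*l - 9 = 42*d^2 + d*(43*l + 47) + 6*l^2 + 3*l - 9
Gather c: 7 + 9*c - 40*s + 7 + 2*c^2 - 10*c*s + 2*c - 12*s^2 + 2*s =2*c^2 + c*(11 - 10*s) - 12*s^2 - 38*s + 14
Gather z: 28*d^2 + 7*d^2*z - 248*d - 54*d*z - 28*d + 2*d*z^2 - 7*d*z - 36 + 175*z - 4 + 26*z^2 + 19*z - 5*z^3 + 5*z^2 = 28*d^2 - 276*d - 5*z^3 + z^2*(2*d + 31) + z*(7*d^2 - 61*d + 194) - 40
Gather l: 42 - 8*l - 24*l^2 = -24*l^2 - 8*l + 42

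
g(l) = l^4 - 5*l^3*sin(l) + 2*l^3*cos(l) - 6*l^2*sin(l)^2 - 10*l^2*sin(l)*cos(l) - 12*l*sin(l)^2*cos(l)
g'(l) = -2*l^3*sin(l) - 5*l^3*cos(l) + 4*l^3 + 10*l^2*sin(l)^2 - 12*l^2*sin(l)*cos(l) - 15*l^2*sin(l) - 10*l^2*cos(l)^2 + 6*l^2*cos(l) + 12*l*sin(l)^3 - 12*l*sin(l)^2 - 24*l*sin(l)*cos(l)^2 - 20*l*sin(l)*cos(l) - 12*sin(l)^2*cos(l)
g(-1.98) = -56.13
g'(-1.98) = 43.39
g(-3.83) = 502.53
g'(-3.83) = -512.20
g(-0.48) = 1.34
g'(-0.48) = -6.01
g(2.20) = -17.95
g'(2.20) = 30.89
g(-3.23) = 199.24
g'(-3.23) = -463.06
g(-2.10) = -59.59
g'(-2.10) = 12.61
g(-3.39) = 276.32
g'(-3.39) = -497.68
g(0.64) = -5.23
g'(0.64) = -22.11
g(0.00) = 0.00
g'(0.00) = 0.00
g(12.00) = 28656.63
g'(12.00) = 3687.28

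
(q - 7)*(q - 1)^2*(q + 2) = q^4 - 7*q^3 - 3*q^2 + 23*q - 14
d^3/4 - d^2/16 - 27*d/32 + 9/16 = (d/4 + 1/2)*(d - 3/2)*(d - 3/4)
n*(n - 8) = n^2 - 8*n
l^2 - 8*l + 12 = (l - 6)*(l - 2)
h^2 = h^2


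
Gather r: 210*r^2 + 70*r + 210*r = 210*r^2 + 280*r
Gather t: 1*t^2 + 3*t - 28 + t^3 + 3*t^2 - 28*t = t^3 + 4*t^2 - 25*t - 28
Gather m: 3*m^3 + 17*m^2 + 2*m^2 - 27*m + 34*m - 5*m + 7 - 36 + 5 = 3*m^3 + 19*m^2 + 2*m - 24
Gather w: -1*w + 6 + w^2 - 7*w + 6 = w^2 - 8*w + 12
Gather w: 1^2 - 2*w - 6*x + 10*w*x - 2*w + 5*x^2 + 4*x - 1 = w*(10*x - 4) + 5*x^2 - 2*x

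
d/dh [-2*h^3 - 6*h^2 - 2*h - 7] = -6*h^2 - 12*h - 2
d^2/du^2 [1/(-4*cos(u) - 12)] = (cos(u)^2 - 3*cos(u) - 2)/(4*(cos(u) + 3)^3)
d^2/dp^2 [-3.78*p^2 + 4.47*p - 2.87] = -7.56000000000000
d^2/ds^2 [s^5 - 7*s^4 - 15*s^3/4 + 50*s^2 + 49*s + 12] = 20*s^3 - 84*s^2 - 45*s/2 + 100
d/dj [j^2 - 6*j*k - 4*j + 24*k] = 2*j - 6*k - 4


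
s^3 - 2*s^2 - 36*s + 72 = (s - 6)*(s - 2)*(s + 6)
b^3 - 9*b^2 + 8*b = b*(b - 8)*(b - 1)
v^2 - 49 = (v - 7)*(v + 7)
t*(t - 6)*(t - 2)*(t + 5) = t^4 - 3*t^3 - 28*t^2 + 60*t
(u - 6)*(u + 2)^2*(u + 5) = u^4 + 3*u^3 - 30*u^2 - 124*u - 120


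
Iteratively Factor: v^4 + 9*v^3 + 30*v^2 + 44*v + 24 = (v + 2)*(v^3 + 7*v^2 + 16*v + 12) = (v + 2)*(v + 3)*(v^2 + 4*v + 4) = (v + 2)^2*(v + 3)*(v + 2)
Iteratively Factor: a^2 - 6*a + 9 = (a - 3)*(a - 3)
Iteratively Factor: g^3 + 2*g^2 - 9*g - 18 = (g + 3)*(g^2 - g - 6) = (g + 2)*(g + 3)*(g - 3)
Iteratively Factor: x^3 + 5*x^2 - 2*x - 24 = (x + 3)*(x^2 + 2*x - 8) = (x + 3)*(x + 4)*(x - 2)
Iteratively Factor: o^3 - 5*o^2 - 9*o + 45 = (o + 3)*(o^2 - 8*o + 15) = (o - 3)*(o + 3)*(o - 5)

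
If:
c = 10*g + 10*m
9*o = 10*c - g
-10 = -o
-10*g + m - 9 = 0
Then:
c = 9810/1099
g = -810/1099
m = 1791/1099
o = 10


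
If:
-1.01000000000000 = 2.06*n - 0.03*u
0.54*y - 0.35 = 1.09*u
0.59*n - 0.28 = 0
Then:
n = 0.47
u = 66.25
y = 134.38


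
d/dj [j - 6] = 1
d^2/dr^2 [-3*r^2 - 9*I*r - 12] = -6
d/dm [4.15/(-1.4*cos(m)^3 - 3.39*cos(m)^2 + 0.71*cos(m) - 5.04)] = (-17.43*cos(m)^2 - 28.137*cos(m) + 2.9465)*sin(m)/(1.4*cos(m)^3 + 3.39*cos(m)^2 - 0.71*cos(m) + 5.04)^2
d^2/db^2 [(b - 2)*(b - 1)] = 2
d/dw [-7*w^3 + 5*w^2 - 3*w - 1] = -21*w^2 + 10*w - 3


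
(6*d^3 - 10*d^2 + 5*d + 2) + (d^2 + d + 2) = 6*d^3 - 9*d^2 + 6*d + 4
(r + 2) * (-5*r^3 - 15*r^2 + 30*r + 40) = -5*r^4 - 25*r^3 + 100*r + 80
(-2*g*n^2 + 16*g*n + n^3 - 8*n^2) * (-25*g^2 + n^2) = 50*g^3*n^2 - 400*g^3*n - 25*g^2*n^3 + 200*g^2*n^2 - 2*g*n^4 + 16*g*n^3 + n^5 - 8*n^4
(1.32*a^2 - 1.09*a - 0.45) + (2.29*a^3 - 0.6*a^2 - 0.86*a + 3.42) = 2.29*a^3 + 0.72*a^2 - 1.95*a + 2.97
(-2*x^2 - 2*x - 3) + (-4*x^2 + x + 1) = -6*x^2 - x - 2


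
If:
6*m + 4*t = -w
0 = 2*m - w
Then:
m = w/2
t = -w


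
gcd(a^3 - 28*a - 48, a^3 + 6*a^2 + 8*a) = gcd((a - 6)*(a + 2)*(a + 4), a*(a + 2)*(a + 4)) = a^2 + 6*a + 8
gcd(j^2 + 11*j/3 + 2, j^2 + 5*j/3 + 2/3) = j + 2/3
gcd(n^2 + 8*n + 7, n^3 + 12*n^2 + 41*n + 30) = n + 1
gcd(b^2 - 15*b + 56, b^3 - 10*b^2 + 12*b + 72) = 1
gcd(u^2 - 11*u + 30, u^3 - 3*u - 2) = 1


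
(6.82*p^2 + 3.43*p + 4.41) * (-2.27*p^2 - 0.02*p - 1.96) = -15.4814*p^4 - 7.9225*p^3 - 23.4465*p^2 - 6.811*p - 8.6436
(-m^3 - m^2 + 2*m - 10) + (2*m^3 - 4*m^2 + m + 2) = m^3 - 5*m^2 + 3*m - 8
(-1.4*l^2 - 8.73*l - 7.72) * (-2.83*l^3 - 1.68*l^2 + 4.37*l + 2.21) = 3.962*l^5 + 27.0579*l^4 + 30.396*l^3 - 28.2745*l^2 - 53.0297*l - 17.0612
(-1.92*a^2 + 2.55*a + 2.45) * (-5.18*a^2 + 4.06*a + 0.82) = 9.9456*a^4 - 21.0042*a^3 - 3.9124*a^2 + 12.038*a + 2.009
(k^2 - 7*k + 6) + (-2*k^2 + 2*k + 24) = -k^2 - 5*k + 30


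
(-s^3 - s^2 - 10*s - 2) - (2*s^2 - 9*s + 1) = -s^3 - 3*s^2 - s - 3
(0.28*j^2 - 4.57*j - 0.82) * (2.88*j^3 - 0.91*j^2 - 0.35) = 0.8064*j^5 - 13.4164*j^4 + 1.7971*j^3 + 0.6482*j^2 + 1.5995*j + 0.287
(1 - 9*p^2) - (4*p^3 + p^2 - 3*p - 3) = -4*p^3 - 10*p^2 + 3*p + 4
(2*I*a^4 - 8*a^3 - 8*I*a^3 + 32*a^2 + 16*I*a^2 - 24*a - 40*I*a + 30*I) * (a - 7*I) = 2*I*a^5 + 6*a^4 - 8*I*a^4 - 24*a^3 + 72*I*a^3 + 88*a^2 - 264*I*a^2 - 280*a + 198*I*a + 210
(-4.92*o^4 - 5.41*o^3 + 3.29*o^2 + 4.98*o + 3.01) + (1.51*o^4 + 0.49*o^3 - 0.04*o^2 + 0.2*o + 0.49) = -3.41*o^4 - 4.92*o^3 + 3.25*o^2 + 5.18*o + 3.5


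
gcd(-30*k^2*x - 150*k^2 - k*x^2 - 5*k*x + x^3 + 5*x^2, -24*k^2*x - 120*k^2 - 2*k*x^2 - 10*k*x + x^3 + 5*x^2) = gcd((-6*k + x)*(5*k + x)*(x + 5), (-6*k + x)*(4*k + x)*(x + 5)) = -6*k*x - 30*k + x^2 + 5*x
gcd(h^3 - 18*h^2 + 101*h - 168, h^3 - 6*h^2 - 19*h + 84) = h^2 - 10*h + 21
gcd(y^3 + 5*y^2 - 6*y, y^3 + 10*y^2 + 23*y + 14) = 1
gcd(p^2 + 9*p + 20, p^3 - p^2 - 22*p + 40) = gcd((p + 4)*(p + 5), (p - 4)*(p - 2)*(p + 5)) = p + 5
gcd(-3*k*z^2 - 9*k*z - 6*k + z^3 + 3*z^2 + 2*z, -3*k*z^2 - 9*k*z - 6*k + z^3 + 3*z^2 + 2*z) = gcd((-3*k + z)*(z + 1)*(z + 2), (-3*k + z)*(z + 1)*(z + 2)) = -3*k*z^2 - 9*k*z - 6*k + z^3 + 3*z^2 + 2*z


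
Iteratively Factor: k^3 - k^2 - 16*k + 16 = (k - 4)*(k^2 + 3*k - 4) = (k - 4)*(k + 4)*(k - 1)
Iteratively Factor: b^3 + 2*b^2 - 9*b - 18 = (b + 2)*(b^2 - 9) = (b + 2)*(b + 3)*(b - 3)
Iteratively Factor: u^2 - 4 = (u - 2)*(u + 2)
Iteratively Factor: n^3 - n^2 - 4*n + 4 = (n + 2)*(n^2 - 3*n + 2) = (n - 2)*(n + 2)*(n - 1)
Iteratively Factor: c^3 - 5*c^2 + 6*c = (c)*(c^2 - 5*c + 6) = c*(c - 2)*(c - 3)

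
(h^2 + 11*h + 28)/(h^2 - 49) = (h + 4)/(h - 7)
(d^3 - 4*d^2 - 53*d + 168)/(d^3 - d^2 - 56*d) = (d - 3)/d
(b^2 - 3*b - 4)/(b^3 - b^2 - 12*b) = (b + 1)/(b*(b + 3))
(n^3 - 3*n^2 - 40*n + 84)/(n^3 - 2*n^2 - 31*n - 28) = (n^2 + 4*n - 12)/(n^2 + 5*n + 4)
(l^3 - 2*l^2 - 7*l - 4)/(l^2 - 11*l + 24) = (l^3 - 2*l^2 - 7*l - 4)/(l^2 - 11*l + 24)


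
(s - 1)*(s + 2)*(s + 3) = s^3 + 4*s^2 + s - 6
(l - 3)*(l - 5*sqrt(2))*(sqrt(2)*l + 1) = sqrt(2)*l^3 - 9*l^2 - 3*sqrt(2)*l^2 - 5*sqrt(2)*l + 27*l + 15*sqrt(2)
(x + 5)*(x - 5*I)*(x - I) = x^3 + 5*x^2 - 6*I*x^2 - 5*x - 30*I*x - 25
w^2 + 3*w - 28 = (w - 4)*(w + 7)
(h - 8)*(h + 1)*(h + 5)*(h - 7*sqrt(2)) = h^4 - 7*sqrt(2)*h^3 - 2*h^3 - 43*h^2 + 14*sqrt(2)*h^2 - 40*h + 301*sqrt(2)*h + 280*sqrt(2)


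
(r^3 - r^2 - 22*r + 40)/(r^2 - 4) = (r^2 + r - 20)/(r + 2)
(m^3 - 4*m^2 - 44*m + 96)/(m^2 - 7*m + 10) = (m^2 - 2*m - 48)/(m - 5)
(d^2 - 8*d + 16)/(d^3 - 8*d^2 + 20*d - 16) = (d - 4)/(d^2 - 4*d + 4)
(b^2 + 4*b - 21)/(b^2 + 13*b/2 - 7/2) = 2*(b - 3)/(2*b - 1)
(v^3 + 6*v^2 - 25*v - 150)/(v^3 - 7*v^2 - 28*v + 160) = (v^2 + v - 30)/(v^2 - 12*v + 32)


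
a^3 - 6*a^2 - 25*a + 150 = (a - 6)*(a - 5)*(a + 5)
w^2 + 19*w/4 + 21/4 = (w + 7/4)*(w + 3)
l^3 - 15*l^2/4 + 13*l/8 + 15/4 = (l - 5/2)*(l - 2)*(l + 3/4)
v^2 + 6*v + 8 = (v + 2)*(v + 4)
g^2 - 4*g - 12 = (g - 6)*(g + 2)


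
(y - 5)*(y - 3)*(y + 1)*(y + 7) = y^4 - 42*y^2 + 64*y + 105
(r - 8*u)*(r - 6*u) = r^2 - 14*r*u + 48*u^2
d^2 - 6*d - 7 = (d - 7)*(d + 1)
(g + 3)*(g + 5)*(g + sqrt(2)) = g^3 + sqrt(2)*g^2 + 8*g^2 + 8*sqrt(2)*g + 15*g + 15*sqrt(2)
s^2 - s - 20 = (s - 5)*(s + 4)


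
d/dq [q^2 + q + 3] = 2*q + 1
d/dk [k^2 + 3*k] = 2*k + 3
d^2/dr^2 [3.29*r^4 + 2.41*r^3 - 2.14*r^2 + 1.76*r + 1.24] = 39.48*r^2 + 14.46*r - 4.28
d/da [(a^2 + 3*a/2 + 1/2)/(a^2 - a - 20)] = (-5*a^2 - 82*a - 59)/(2*(a^4 - 2*a^3 - 39*a^2 + 40*a + 400))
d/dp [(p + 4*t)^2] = 2*p + 8*t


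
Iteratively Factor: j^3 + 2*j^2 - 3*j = (j + 3)*(j^2 - j) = j*(j + 3)*(j - 1)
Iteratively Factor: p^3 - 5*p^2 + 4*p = (p - 4)*(p^2 - p) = p*(p - 4)*(p - 1)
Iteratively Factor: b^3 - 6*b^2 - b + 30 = (b - 3)*(b^2 - 3*b - 10) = (b - 3)*(b + 2)*(b - 5)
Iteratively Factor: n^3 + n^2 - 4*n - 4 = (n + 2)*(n^2 - n - 2) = (n - 2)*(n + 2)*(n + 1)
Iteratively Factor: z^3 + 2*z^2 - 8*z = (z)*(z^2 + 2*z - 8) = z*(z - 2)*(z + 4)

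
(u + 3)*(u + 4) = u^2 + 7*u + 12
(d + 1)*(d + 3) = d^2 + 4*d + 3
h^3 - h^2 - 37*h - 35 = (h - 7)*(h + 1)*(h + 5)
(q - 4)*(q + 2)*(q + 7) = q^3 + 5*q^2 - 22*q - 56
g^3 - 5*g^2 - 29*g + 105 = (g - 7)*(g - 3)*(g + 5)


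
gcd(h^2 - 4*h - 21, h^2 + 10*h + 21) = h + 3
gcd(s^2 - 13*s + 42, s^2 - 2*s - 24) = s - 6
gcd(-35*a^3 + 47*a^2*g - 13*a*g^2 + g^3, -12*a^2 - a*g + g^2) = 1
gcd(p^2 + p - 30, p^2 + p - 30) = p^2 + p - 30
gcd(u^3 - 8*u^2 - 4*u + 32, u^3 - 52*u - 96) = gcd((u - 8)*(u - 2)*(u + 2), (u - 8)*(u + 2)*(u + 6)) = u^2 - 6*u - 16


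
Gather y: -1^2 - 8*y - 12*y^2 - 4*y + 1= -12*y^2 - 12*y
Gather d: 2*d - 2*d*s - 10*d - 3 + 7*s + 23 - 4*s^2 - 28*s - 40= d*(-2*s - 8) - 4*s^2 - 21*s - 20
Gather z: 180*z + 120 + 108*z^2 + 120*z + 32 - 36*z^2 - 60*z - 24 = 72*z^2 + 240*z + 128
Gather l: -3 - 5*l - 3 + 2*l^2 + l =2*l^2 - 4*l - 6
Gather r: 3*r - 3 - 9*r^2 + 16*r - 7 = -9*r^2 + 19*r - 10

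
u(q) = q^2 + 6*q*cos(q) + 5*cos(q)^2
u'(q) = -6*q*sin(q) + 2*q - 10*sin(q)*cos(q) + 6*cos(q)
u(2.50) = -2.56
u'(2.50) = -3.99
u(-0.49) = 1.54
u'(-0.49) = 7.08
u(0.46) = 6.70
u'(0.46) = 1.09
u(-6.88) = 16.61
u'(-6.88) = -27.35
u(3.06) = -3.97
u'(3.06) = -0.54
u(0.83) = 6.33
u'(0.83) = -2.95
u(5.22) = 43.65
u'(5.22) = 44.98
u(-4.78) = 20.93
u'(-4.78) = 18.79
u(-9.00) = 134.35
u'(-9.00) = -49.48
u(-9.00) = 134.35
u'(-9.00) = -49.48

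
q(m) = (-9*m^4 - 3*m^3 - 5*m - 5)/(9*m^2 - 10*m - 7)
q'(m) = (10 - 18*m)*(-9*m^4 - 3*m^3 - 5*m - 5)/(9*m^2 - 10*m - 7)^2 + (-36*m^3 - 9*m^2 - 5)/(9*m^2 - 10*m - 7)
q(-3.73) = -10.11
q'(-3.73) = 6.16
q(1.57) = 153.40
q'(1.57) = 5752.40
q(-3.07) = -6.47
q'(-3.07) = 4.88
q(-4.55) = -15.82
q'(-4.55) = 7.77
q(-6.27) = -32.10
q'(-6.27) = 11.16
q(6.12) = -49.64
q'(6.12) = -13.47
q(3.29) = -20.56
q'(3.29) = -6.47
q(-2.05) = -2.49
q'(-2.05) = 2.93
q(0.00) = 0.71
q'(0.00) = -0.31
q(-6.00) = -29.15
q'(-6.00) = 10.63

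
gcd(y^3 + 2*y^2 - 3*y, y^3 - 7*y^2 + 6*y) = y^2 - y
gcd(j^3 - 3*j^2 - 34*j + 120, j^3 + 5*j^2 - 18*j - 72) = j^2 + 2*j - 24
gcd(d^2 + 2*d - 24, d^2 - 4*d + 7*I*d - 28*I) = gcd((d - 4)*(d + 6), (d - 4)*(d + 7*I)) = d - 4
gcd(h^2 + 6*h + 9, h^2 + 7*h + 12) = h + 3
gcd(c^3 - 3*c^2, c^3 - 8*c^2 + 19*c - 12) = c - 3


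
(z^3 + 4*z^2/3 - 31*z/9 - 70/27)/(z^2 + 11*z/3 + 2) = (9*z^2 + 6*z - 35)/(9*(z + 3))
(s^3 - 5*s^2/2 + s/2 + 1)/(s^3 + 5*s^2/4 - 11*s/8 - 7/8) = 4*(s - 2)/(4*s + 7)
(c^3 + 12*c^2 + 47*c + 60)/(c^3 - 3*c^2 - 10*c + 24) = (c^2 + 9*c + 20)/(c^2 - 6*c + 8)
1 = 1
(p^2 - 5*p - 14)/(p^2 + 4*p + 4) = (p - 7)/(p + 2)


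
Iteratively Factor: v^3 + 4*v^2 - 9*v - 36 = (v + 4)*(v^2 - 9) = (v - 3)*(v + 4)*(v + 3)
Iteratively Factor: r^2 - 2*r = (r - 2)*(r)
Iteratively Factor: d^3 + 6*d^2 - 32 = (d - 2)*(d^2 + 8*d + 16) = (d - 2)*(d + 4)*(d + 4)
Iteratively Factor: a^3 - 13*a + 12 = (a - 3)*(a^2 + 3*a - 4) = (a - 3)*(a + 4)*(a - 1)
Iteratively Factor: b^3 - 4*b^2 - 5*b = (b - 5)*(b^2 + b) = b*(b - 5)*(b + 1)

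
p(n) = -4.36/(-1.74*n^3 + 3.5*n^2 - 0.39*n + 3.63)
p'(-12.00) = -0.00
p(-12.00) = -0.00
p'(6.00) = -0.01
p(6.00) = 0.02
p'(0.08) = 0.05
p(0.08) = -1.20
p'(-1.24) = -0.45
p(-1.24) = -0.34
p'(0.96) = 0.27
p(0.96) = -0.88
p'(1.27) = 0.01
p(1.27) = -0.84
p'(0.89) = 0.32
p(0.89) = -0.90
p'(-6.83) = -0.00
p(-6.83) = -0.01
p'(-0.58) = -0.94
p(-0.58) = -0.81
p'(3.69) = -0.14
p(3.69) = 0.12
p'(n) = -4.36*(5.22*n^2 - 7.0*n + 0.39)/(-1.74*n^3 + 3.5*n^2 - 0.39*n + 3.63)^2 = (-22.7592*n^2 + 30.52*n - 1.7004)/(1.74*n^3 - 3.5*n^2 + 0.39*n - 3.63)^2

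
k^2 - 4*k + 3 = (k - 3)*(k - 1)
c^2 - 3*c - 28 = (c - 7)*(c + 4)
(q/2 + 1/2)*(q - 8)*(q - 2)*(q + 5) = q^4/2 - 2*q^3 - 39*q^2/2 + 23*q + 40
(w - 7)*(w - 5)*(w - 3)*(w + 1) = w^4 - 14*w^3 + 56*w^2 - 34*w - 105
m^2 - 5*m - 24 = (m - 8)*(m + 3)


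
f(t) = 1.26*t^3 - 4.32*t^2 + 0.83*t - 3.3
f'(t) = 3.78*t^2 - 8.64*t + 0.83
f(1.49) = -7.49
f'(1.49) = -3.65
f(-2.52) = -52.99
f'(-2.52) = 46.61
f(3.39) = -1.04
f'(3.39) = 14.98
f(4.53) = 28.94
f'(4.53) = 39.26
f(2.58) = -8.28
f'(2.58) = 3.70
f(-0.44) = -4.61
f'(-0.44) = 5.36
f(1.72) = -8.24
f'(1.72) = -2.85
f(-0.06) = -3.37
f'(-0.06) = 1.36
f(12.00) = 1561.86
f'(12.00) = 441.47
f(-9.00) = -1279.23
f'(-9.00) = 384.77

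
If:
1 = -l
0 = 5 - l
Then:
No Solution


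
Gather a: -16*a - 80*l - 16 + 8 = -16*a - 80*l - 8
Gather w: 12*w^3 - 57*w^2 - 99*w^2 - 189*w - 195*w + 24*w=12*w^3 - 156*w^2 - 360*w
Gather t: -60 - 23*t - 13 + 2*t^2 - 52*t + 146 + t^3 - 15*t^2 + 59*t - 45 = t^3 - 13*t^2 - 16*t + 28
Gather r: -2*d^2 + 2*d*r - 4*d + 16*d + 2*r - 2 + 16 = -2*d^2 + 12*d + r*(2*d + 2) + 14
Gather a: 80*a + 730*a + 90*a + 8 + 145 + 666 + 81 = 900*a + 900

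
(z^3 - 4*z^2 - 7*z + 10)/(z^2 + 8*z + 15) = (z^3 - 4*z^2 - 7*z + 10)/(z^2 + 8*z + 15)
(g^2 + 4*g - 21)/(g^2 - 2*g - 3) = (g + 7)/(g + 1)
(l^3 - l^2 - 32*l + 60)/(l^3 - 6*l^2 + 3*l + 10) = (l + 6)/(l + 1)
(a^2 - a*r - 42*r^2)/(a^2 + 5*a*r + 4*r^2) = (a^2 - a*r - 42*r^2)/(a^2 + 5*a*r + 4*r^2)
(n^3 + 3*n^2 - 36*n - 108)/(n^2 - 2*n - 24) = (n^2 + 9*n + 18)/(n + 4)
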